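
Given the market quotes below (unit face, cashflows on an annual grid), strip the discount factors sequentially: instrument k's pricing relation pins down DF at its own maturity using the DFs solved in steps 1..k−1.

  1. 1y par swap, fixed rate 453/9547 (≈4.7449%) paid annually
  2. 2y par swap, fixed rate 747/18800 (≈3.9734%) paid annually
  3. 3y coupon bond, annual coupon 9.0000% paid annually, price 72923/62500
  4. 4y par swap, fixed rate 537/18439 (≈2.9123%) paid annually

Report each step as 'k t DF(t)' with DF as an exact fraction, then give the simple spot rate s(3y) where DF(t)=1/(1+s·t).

step 1 [1y] swap r/1=453/9547: DF=(1 − 453/9547·(0))/(1+453/9547) = 9547/10000 ≈ 0.954700
step 2 [2y] swap r/1=747/18800: DF=(1 − 747/18800·(0.954700))/(1+747/18800) = 9253/10000 ≈ 0.925300
step 3 [3y] bond c/1=9/100: DF=(72923/62500 − 9/100·(0.954700+0.925300))/(1+9/100) = 572/625 ≈ 0.915200
step 4 [4y] swap r/1=537/18439: DF=(1 − 537/18439·(0.954700+0.925300+0.915200))/(1+537/18439) = 4463/5000 ≈ 0.892600

1 1 9547/10000
2 2 9253/10000
3 3 572/625
4 4 4463/5000
s(3y) = (1/(572/625) − 1)/(3) = 53/1716 ≈ 3.0886%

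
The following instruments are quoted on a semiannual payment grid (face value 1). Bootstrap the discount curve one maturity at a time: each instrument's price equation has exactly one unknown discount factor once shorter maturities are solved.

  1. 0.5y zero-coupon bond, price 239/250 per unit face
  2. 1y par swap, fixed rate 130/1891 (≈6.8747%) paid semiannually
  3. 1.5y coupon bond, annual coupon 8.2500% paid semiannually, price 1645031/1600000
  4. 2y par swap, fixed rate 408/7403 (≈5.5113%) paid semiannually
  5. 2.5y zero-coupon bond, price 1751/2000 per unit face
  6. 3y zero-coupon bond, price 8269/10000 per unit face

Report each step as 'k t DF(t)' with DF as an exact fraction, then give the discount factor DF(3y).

step 1 [0.5y] zero: DF = P = 239/250 ≈ 0.956000
step 2 [1y] swap r/2=65/1891: DF=(1 − 65/1891·(0.956000))/(1+65/1891) = 187/200 ≈ 0.935000
step 3 [1.5y] bond c/2=33/800: DF=(1645031/1600000 − 33/800·(0.956000+0.935000))/(1+33/800) = 73/80 ≈ 0.912500
step 4 [2y] swap r/2=204/7403: DF=(1 − 204/7403·(0.956000+0.935000+0.912500))/(1+204/7403) = 449/500 ≈ 0.898000
step 5 [2.5y] zero: DF = P = 1751/2000 ≈ 0.875500
step 6 [3y] zero: DF = P = 8269/10000 ≈ 0.826900

1 1/2 239/250
2 1 187/200
3 3/2 73/80
4 2 449/500
5 5/2 1751/2000
6 3 8269/10000
DF(3y) = 8269/10000 ≈ 0.826900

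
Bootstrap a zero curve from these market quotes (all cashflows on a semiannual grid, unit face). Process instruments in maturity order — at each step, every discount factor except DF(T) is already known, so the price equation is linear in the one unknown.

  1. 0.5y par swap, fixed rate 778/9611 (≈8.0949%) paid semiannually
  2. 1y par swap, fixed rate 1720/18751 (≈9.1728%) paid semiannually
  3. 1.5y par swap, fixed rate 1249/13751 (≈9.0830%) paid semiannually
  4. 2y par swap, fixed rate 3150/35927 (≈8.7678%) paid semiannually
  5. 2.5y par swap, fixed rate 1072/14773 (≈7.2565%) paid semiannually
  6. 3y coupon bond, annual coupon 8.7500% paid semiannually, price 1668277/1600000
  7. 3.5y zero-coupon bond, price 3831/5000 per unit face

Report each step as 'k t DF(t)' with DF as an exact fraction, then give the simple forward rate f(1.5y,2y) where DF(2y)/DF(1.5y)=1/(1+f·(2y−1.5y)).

step 1 [0.5y] swap r/2=389/9611: DF=(1 − 389/9611·(0))/(1+389/9611) = 9611/10000 ≈ 0.961100
step 2 [1y] swap r/2=860/18751: DF=(1 − 860/18751·(0.961100))/(1+860/18751) = 457/500 ≈ 0.914000
step 3 [1.5y] swap r/2=1249/27502: DF=(1 − 1249/27502·(0.961100+0.914000))/(1+1249/27502) = 8751/10000 ≈ 0.875100
step 4 [2y] swap r/2=1575/35927: DF=(1 − 1575/35927·(0.961100+0.914000+0.875100))/(1+1575/35927) = 337/400 ≈ 0.842500
step 5 [2.5y] swap r/2=536/14773: DF=(1 − 536/14773·(0.961100+0.914000+0.875100+0.842500))/(1+536/14773) = 1049/1250 ≈ 0.839200
step 6 [3y] bond c/2=7/160: DF=(1668277/1600000 − 7/160·(0.961100+0.914000+0.875100+0.842500+0.839200))/(1+7/160) = 2033/2500 ≈ 0.813200
step 7 [3.5y] zero: DF = P = 3831/5000 ≈ 0.766200

1 1/2 9611/10000
2 1 457/500
3 3/2 8751/10000
4 2 337/400
5 5/2 1049/1250
6 3 2033/2500
7 7/2 3831/5000
f(1.5y,2y) = ((8751/10000)/(337/400) − 1)/(1/2) = 652/8425 ≈ 7.7389%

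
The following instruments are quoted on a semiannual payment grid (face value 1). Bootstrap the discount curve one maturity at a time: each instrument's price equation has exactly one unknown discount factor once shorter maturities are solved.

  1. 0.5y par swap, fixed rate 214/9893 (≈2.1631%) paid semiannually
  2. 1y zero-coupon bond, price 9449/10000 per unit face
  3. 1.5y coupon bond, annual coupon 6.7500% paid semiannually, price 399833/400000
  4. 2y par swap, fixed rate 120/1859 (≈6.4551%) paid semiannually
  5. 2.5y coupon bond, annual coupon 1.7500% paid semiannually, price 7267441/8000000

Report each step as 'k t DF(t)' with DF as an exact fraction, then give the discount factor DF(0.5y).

step 1 [0.5y] swap r/2=107/9893: DF=(1 − 107/9893·(0))/(1+107/9893) = 9893/10000 ≈ 0.989300
step 2 [1y] zero: DF = P = 9449/10000 ≈ 0.944900
step 3 [1.5y] bond c/2=27/800: DF=(399833/400000 − 27/800·(0.989300+0.944900))/(1+27/800) = 4519/5000 ≈ 0.903800
step 4 [2y] swap r/2=60/1859: DF=(1 − 60/1859·(0.989300+0.944900+0.903800))/(1+60/1859) = 22/25 ≈ 0.880000
step 5 [2.5y] bond c/2=7/800: DF=(7267441/8000000 − 7/800·(0.989300+0.944900+0.903800+0.880000))/(1+7/800) = 8683/10000 ≈ 0.868300

1 1/2 9893/10000
2 1 9449/10000
3 3/2 4519/5000
4 2 22/25
5 5/2 8683/10000
DF(0.5y) = 9893/10000 ≈ 0.989300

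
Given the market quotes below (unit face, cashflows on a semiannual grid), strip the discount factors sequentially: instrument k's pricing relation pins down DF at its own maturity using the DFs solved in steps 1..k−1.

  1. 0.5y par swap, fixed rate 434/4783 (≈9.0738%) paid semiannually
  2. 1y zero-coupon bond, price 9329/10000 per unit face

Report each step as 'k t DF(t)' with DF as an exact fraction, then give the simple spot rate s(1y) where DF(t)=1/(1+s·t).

1 1/2 4783/5000
2 1 9329/10000
s(1y) = (1/(9329/10000) − 1)/(1) = 671/9329 ≈ 7.1926%

step 1 [0.5y] swap r/2=217/4783: DF=(1 − 217/4783·(0))/(1+217/4783) = 4783/5000 ≈ 0.956600
step 2 [1y] zero: DF = P = 9329/10000 ≈ 0.932900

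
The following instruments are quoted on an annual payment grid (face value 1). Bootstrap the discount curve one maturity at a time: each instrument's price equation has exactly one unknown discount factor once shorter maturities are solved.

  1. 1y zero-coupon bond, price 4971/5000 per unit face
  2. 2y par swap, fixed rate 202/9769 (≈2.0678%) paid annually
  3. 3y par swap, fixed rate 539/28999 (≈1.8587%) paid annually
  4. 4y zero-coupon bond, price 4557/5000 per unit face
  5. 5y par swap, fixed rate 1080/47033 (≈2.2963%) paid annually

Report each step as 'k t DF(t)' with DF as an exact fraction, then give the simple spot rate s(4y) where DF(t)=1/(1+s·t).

1 1 4971/5000
2 2 2399/2500
3 3 9461/10000
4 4 4557/5000
5 5 223/250
s(4y) = (1/(4557/5000) − 1)/(4) = 443/18228 ≈ 2.4303%

step 1 [1y] zero: DF = P = 4971/5000 ≈ 0.994200
step 2 [2y] swap r/1=202/9769: DF=(1 − 202/9769·(0.994200))/(1+202/9769) = 2399/2500 ≈ 0.959600
step 3 [3y] swap r/1=539/28999: DF=(1 − 539/28999·(0.994200+0.959600))/(1+539/28999) = 9461/10000 ≈ 0.946100
step 4 [4y] zero: DF = P = 4557/5000 ≈ 0.911400
step 5 [5y] swap r/1=1080/47033: DF=(1 − 1080/47033·(0.994200+0.959600+0.946100+0.911400))/(1+1080/47033) = 223/250 ≈ 0.892000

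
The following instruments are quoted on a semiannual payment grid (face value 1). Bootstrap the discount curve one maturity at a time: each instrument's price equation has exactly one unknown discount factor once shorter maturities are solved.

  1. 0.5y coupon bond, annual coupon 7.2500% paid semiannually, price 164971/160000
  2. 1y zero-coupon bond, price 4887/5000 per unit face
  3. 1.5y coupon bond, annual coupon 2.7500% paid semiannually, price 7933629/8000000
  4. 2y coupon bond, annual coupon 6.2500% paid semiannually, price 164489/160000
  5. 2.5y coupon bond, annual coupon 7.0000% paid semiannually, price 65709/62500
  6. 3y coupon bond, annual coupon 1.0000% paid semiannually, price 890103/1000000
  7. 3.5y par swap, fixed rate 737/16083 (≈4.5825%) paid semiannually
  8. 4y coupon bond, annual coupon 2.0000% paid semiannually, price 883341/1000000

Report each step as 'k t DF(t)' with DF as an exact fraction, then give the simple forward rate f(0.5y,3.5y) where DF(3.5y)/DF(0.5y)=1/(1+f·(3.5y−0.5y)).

step 1 [0.5y] bond c/2=29/800: DF=(164971/160000 − 29/800·(0))/(1+29/800) = 199/200 ≈ 0.995000
step 2 [1y] zero: DF = P = 4887/5000 ≈ 0.977400
step 3 [1.5y] bond c/2=11/800: DF=(7933629/8000000 − 11/800·(0.995000+0.977400))/(1+11/800) = 1903/2000 ≈ 0.951500
step 4 [2y] bond c/2=1/32: DF=(164489/160000 − 1/32·(0.995000+0.977400+0.951500))/(1+1/32) = 9083/10000 ≈ 0.908300
step 5 [2.5y] bond c/2=7/200: DF=(65709/62500 − 7/200·(0.995000+0.977400+0.951500+0.908300))/(1+7/200) = 4431/5000 ≈ 0.886200
step 6 [3y] bond c/2=1/200: DF=(890103/1000000 − 1/200·(0.995000+0.977400+0.951500+0.908300+0.886200))/(1+1/200) = 4311/5000 ≈ 0.862200
step 7 [3.5y] swap r/2=737/32166: DF=(1 − 737/32166·(0.995000+0.977400+0.951500+0.908300+0.886200+0.862200))/(1+737/32166) = 4263/5000 ≈ 0.852600
step 8 [4y] bond c/2=1/100: DF=(883341/1000000 − 1/100·(0.995000+0.977400+0.951500+0.908300+0.886200+0.862200+0.852600))/(1+1/100) = 8109/10000 ≈ 0.810900

1 1/2 199/200
2 1 4887/5000
3 3/2 1903/2000
4 2 9083/10000
5 5/2 4431/5000
6 3 4311/5000
7 7/2 4263/5000
8 4 8109/10000
f(0.5y,3.5y) = ((199/200)/(4263/5000) − 1)/(3) = 712/12789 ≈ 5.5673%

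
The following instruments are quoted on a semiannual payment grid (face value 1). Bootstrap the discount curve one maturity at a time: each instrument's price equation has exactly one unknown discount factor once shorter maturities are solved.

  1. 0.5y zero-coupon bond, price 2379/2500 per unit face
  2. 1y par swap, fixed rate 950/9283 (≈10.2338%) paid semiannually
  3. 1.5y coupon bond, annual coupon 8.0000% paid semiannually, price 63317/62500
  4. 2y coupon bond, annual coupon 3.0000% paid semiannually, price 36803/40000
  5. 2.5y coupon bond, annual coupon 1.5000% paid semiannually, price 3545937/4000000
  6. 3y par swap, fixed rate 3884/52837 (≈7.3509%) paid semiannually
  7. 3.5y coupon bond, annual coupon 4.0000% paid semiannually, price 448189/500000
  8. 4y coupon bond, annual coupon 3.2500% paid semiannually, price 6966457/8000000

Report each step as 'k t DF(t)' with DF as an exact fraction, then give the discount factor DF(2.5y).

step 1 [0.5y] zero: DF = P = 2379/2500 ≈ 0.951600
step 2 [1y] swap r/2=475/9283: DF=(1 − 475/9283·(0.951600))/(1+475/9283) = 181/200 ≈ 0.905000
step 3 [1.5y] bond c/2=1/25: DF=(63317/62500 − 1/25·(0.951600+0.905000))/(1+1/25) = 9027/10000 ≈ 0.902700
step 4 [2y] bond c/2=3/200: DF=(36803/40000 − 3/200·(0.951600+0.905000+0.902700))/(1+3/200) = 8657/10000 ≈ 0.865700
step 5 [2.5y] bond c/2=3/400: DF=(3545937/4000000 − 3/400·(0.951600+0.905000+0.902700+0.865700))/(1+3/400) = 8529/10000 ≈ 0.852900
step 6 [3y] swap r/2=1942/52837: DF=(1 − 1942/52837·(0.951600+0.905000+0.902700+0.865700+0.852900))/(1+1942/52837) = 4029/5000 ≈ 0.805800
step 7 [3.5y] bond c/2=1/50: DF=(448189/500000 − 1/50·(0.951600+0.905000+0.902700+0.865700+0.852900+0.805800))/(1+1/50) = 969/1250 ≈ 0.775200
step 8 [4y] bond c/2=13/800: DF=(6966457/8000000 − 13/800·(0.951600+0.905000+0.902700+0.865700+0.852900+0.805800+0.775200))/(1+13/800) = 19/25 ≈ 0.760000

1 1/2 2379/2500
2 1 181/200
3 3/2 9027/10000
4 2 8657/10000
5 5/2 8529/10000
6 3 4029/5000
7 7/2 969/1250
8 4 19/25
DF(2.5y) = 8529/10000 ≈ 0.852900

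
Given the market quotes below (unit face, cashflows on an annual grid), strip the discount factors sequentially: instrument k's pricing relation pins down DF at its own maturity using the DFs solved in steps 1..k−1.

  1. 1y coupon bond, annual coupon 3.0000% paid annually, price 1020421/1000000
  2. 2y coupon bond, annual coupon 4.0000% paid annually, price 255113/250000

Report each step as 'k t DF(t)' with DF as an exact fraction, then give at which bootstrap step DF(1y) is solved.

1 1 9907/10000
2 2 9431/10000
DF(1y) is solved at step 1

step 1 [1y] bond c/1=3/100: DF=(1020421/1000000 − 3/100·(0))/(1+3/100) = 9907/10000 ≈ 0.990700
step 2 [2y] bond c/1=1/25: DF=(255113/250000 − 1/25·(0.990700))/(1+1/25) = 9431/10000 ≈ 0.943100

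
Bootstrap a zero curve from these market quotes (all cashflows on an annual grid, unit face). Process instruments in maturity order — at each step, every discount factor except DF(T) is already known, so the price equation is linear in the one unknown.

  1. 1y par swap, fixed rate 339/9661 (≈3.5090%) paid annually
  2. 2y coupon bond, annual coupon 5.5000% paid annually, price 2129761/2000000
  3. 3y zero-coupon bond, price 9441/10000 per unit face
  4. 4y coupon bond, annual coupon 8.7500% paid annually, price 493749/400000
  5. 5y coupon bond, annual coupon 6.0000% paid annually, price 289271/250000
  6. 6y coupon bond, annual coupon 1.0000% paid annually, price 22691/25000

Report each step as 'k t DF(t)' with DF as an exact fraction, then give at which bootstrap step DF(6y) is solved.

step 1 [1y] swap r/1=339/9661: DF=(1 − 339/9661·(0))/(1+339/9661) = 9661/10000 ≈ 0.966100
step 2 [2y] bond c/1=11/200: DF=(2129761/2000000 − 11/200·(0.966100))/(1+11/200) = 959/1000 ≈ 0.959000
step 3 [3y] zero: DF = P = 9441/10000 ≈ 0.944100
step 4 [4y] bond c/1=7/80: DF=(493749/400000 − 7/80·(0.966100+0.959000+0.944100))/(1+7/80) = 4521/5000 ≈ 0.904200
step 5 [5y] bond c/1=3/50: DF=(289271/250000 − 3/50·(0.966100+0.959000+0.944100+0.904200))/(1+3/50) = 439/500 ≈ 0.878000
step 6 [6y] bond c/1=1/100: DF=(22691/25000 − 1/100·(0.966100+0.959000+0.944100+0.904200+0.878000))/(1+1/100) = 4263/5000 ≈ 0.852600

1 1 9661/10000
2 2 959/1000
3 3 9441/10000
4 4 4521/5000
5 5 439/500
6 6 4263/5000
DF(6y) is solved at step 6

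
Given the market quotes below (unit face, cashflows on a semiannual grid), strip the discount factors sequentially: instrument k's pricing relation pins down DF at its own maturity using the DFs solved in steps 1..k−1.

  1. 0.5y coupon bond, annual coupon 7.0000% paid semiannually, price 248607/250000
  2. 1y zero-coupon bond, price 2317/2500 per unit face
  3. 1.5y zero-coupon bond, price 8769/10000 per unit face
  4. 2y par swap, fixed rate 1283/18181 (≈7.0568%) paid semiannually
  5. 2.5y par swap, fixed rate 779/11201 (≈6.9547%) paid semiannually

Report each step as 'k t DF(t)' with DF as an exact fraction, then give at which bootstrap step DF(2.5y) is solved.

step 1 [0.5y] bond c/2=7/200: DF=(248607/250000 − 7/200·(0))/(1+7/200) = 1201/1250 ≈ 0.960800
step 2 [1y] zero: DF = P = 2317/2500 ≈ 0.926800
step 3 [1.5y] zero: DF = P = 8769/10000 ≈ 0.876900
step 4 [2y] swap r/2=1283/36362: DF=(1 − 1283/36362·(0.960800+0.926800+0.876900))/(1+1283/36362) = 8717/10000 ≈ 0.871700
step 5 [2.5y] swap r/2=779/22402: DF=(1 − 779/22402·(0.960800+0.926800+0.876900+0.871700))/(1+779/22402) = 4221/5000 ≈ 0.844200

1 1/2 1201/1250
2 1 2317/2500
3 3/2 8769/10000
4 2 8717/10000
5 5/2 4221/5000
DF(2.5y) is solved at step 5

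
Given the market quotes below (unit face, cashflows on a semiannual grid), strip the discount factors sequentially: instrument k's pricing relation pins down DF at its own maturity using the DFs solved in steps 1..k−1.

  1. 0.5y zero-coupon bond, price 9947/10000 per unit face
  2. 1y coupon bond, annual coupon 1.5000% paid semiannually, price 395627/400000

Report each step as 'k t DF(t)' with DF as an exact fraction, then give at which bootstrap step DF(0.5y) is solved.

step 1 [0.5y] zero: DF = P = 9947/10000 ≈ 0.994700
step 2 [1y] bond c/2=3/400: DF=(395627/400000 − 3/400·(0.994700))/(1+3/400) = 9743/10000 ≈ 0.974300

1 1/2 9947/10000
2 1 9743/10000
DF(0.5y) is solved at step 1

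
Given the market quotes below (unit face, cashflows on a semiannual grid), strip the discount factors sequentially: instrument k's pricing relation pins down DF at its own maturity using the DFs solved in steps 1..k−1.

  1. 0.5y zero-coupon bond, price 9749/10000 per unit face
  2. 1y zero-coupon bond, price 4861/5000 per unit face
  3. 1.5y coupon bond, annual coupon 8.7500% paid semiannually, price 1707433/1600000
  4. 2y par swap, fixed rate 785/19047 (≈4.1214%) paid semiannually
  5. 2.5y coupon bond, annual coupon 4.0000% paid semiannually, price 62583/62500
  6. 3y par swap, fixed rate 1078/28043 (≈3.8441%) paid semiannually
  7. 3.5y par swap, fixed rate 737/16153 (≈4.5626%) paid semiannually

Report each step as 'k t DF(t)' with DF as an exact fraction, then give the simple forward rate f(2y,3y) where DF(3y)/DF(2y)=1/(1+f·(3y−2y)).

step 1 [0.5y] zero: DF = P = 9749/10000 ≈ 0.974900
step 2 [1y] zero: DF = P = 4861/5000 ≈ 0.972200
step 3 [1.5y] bond c/2=7/160: DF=(1707433/1600000 − 7/160·(0.974900+0.972200))/(1+7/160) = 588/625 ≈ 0.940800
step 4 [2y] swap r/2=785/38094: DF=(1 − 785/38094·(0.974900+0.972200+0.940800))/(1+785/38094) = 1843/2000 ≈ 0.921500
step 5 [2.5y] bond c/2=1/50: DF=(62583/62500 − 1/50·(0.974900+0.972200+0.940800+0.921500))/(1+1/50) = 907/1000 ≈ 0.907000
step 6 [3y] swap r/2=539/28043: DF=(1 − 539/28043·(0.974900+0.972200+0.940800+0.921500+0.907000))/(1+539/28043) = 4461/5000 ≈ 0.892200
step 7 [3.5y] swap r/2=737/32306: DF=(1 − 737/32306·(0.974900+0.972200+0.940800+0.921500+0.907000+0.892200))/(1+737/32306) = 4263/5000 ≈ 0.852600

1 1/2 9749/10000
2 1 4861/5000
3 3/2 588/625
4 2 1843/2000
5 5/2 907/1000
6 3 4461/5000
7 7/2 4263/5000
f(2y,3y) = ((1843/2000)/(4461/5000) − 1)/(1) = 293/8922 ≈ 3.2840%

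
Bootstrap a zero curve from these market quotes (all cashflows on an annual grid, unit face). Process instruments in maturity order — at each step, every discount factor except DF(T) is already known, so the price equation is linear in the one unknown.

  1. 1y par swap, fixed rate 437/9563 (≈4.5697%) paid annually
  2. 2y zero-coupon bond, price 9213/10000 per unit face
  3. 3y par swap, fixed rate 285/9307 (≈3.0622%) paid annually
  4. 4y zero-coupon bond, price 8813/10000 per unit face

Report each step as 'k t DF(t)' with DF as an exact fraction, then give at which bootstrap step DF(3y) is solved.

step 1 [1y] swap r/1=437/9563: DF=(1 − 437/9563·(0))/(1+437/9563) = 9563/10000 ≈ 0.956300
step 2 [2y] zero: DF = P = 9213/10000 ≈ 0.921300
step 3 [3y] swap r/1=285/9307: DF=(1 − 285/9307·(0.956300+0.921300))/(1+285/9307) = 1829/2000 ≈ 0.914500
step 4 [4y] zero: DF = P = 8813/10000 ≈ 0.881300

1 1 9563/10000
2 2 9213/10000
3 3 1829/2000
4 4 8813/10000
DF(3y) is solved at step 3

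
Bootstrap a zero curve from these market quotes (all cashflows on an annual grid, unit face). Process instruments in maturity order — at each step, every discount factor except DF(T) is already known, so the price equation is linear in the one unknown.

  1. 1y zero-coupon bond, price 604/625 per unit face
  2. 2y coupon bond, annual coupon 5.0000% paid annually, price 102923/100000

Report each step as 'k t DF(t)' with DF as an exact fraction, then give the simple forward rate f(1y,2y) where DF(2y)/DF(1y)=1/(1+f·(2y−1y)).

step 1 [1y] zero: DF = P = 604/625 ≈ 0.966400
step 2 [2y] bond c/1=1/20: DF=(102923/100000 − 1/20·(0.966400))/(1+1/20) = 4671/5000 ≈ 0.934200

1 1 604/625
2 2 4671/5000
f(1y,2y) = ((604/625)/(4671/5000) − 1)/(1) = 161/4671 ≈ 3.4468%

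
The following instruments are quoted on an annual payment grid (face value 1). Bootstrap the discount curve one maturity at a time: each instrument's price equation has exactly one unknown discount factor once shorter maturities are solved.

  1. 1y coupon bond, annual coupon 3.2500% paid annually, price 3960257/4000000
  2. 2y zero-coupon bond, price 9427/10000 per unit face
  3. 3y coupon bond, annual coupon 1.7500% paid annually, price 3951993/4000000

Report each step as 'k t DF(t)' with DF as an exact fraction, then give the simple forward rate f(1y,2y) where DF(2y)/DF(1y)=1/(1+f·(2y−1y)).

step 1 [1y] bond c/1=13/400: DF=(3960257/4000000 − 13/400·(0))/(1+13/400) = 9589/10000 ≈ 0.958900
step 2 [2y] zero: DF = P = 9427/10000 ≈ 0.942700
step 3 [3y] bond c/1=7/400: DF=(3951993/4000000 − 7/400·(0.958900+0.942700))/(1+7/400) = 9383/10000 ≈ 0.938300

1 1 9589/10000
2 2 9427/10000
3 3 9383/10000
f(1y,2y) = ((9589/10000)/(9427/10000) − 1)/(1) = 162/9427 ≈ 1.7185%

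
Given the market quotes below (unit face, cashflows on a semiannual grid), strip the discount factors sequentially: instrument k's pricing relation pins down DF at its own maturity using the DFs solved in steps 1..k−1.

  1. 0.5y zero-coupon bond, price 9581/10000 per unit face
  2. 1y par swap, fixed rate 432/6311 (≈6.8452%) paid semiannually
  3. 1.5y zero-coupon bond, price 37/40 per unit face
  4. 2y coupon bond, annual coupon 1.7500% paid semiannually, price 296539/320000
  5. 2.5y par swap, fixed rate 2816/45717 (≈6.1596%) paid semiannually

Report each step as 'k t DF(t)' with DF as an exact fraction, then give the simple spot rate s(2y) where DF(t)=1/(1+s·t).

step 1 [0.5y] zero: DF = P = 9581/10000 ≈ 0.958100
step 2 [1y] swap r/2=216/6311: DF=(1 − 216/6311·(0.958100))/(1+216/6311) = 1169/1250 ≈ 0.935200
step 3 [1.5y] zero: DF = P = 37/40 ≈ 0.925000
step 4 [2y] bond c/2=7/800: DF=(296539/320000 − 7/800·(0.958100+0.935200+0.925000))/(1+7/800) = 4471/5000 ≈ 0.894200
step 5 [2.5y] swap r/2=1408/45717: DF=(1 − 1408/45717·(0.958100+0.935200+0.925000+0.894200))/(1+1408/45717) = 537/625 ≈ 0.859200

1 1/2 9581/10000
2 1 1169/1250
3 3/2 37/40
4 2 4471/5000
5 5/2 537/625
s(2y) = (1/(4471/5000) − 1)/(2) = 529/8942 ≈ 5.9159%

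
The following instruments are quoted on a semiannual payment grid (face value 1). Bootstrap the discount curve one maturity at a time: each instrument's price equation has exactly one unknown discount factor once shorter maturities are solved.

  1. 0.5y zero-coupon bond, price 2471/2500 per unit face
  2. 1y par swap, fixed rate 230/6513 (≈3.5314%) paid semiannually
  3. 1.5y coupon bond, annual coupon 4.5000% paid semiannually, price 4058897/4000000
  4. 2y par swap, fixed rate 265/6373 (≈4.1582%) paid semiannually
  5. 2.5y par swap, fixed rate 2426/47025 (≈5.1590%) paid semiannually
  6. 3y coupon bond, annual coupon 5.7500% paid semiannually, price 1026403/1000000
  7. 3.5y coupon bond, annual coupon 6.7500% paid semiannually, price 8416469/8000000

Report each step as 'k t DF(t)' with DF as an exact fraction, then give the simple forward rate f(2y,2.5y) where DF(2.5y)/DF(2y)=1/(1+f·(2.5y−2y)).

step 1 [0.5y] zero: DF = P = 2471/2500 ≈ 0.988400
step 2 [1y] swap r/2=115/6513: DF=(1 − 115/6513·(0.988400))/(1+115/6513) = 1931/2000 ≈ 0.965500
step 3 [1.5y] bond c/2=9/400: DF=(4058897/4000000 − 9/400·(0.988400+0.965500))/(1+9/400) = 4747/5000 ≈ 0.949400
step 4 [2y] swap r/2=265/12746: DF=(1 − 265/12746·(0.988400+0.965500+0.949400))/(1+265/12746) = 1841/2000 ≈ 0.920500
step 5 [2.5y] swap r/2=1213/47025: DF=(1 − 1213/47025·(0.988400+0.965500+0.949400+0.920500))/(1+1213/47025) = 8787/10000 ≈ 0.878700
step 6 [3y] bond c/2=23/800: DF=(1026403/1000000 − 23/800·(0.988400+0.965500+0.949400+0.920500+0.878700))/(1+23/800) = 8663/10000 ≈ 0.866300
step 7 [3.5y] bond c/2=27/800: DF=(8416469/8000000 − 27/800·(0.988400+0.965500+0.949400+0.920500+0.878700+0.866300))/(1+27/800) = 8359/10000 ≈ 0.835900

1 1/2 2471/2500
2 1 1931/2000
3 3/2 4747/5000
4 2 1841/2000
5 5/2 8787/10000
6 3 8663/10000
7 7/2 8359/10000
f(2y,2.5y) = ((1841/2000)/(8787/10000) − 1)/(1/2) = 836/8787 ≈ 9.5141%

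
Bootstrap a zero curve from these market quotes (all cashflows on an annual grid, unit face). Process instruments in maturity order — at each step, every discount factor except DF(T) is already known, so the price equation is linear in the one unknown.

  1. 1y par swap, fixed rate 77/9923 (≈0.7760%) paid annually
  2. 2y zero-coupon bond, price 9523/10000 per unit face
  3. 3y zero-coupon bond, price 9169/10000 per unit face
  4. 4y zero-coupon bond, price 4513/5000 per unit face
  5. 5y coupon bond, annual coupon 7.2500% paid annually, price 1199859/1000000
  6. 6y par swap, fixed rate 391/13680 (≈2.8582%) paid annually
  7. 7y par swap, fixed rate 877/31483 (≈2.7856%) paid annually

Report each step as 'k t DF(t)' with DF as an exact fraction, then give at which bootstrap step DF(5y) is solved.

step 1 [1y] swap r/1=77/9923: DF=(1 − 77/9923·(0))/(1+77/9923) = 9923/10000 ≈ 0.992300
step 2 [2y] zero: DF = P = 9523/10000 ≈ 0.952300
step 3 [3y] zero: DF = P = 9169/10000 ≈ 0.916900
step 4 [4y] zero: DF = P = 4513/5000 ≈ 0.902600
step 5 [5y] bond c/1=29/400: DF=(1199859/1000000 − 29/400·(0.992300+0.952300+0.916900+0.902600))/(1+29/400) = 8643/10000 ≈ 0.864300
step 6 [6y] swap r/1=391/13680: DF=(1 − 391/13680·(0.992300+0.952300+0.916900+0.902600+0.864300))/(1+391/13680) = 2109/2500 ≈ 0.843600
step 7 [7y] swap r/1=877/31483: DF=(1 − 877/31483·(0.992300+0.952300+0.916900+0.902600+0.864300+0.843600))/(1+877/31483) = 4123/5000 ≈ 0.824600

1 1 9923/10000
2 2 9523/10000
3 3 9169/10000
4 4 4513/5000
5 5 8643/10000
6 6 2109/2500
7 7 4123/5000
DF(5y) is solved at step 5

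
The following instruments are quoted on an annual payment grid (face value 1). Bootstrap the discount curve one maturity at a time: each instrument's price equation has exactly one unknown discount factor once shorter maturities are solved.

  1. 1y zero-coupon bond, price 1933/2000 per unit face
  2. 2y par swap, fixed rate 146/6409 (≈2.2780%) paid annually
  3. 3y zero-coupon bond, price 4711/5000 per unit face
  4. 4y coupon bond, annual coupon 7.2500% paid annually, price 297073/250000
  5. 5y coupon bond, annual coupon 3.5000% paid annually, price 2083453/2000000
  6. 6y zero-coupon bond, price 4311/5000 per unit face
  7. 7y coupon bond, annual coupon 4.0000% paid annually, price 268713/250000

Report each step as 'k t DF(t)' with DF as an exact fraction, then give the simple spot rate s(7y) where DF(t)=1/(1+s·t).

1 1 1933/2000
2 2 4781/5000
3 3 4711/5000
4 4 9143/10000
5 5 8787/10000
6 6 4311/5000
7 7 2053/2500
s(7y) = (1/(2053/2500) − 1)/(7) = 447/14371 ≈ 3.1104%

step 1 [1y] zero: DF = P = 1933/2000 ≈ 0.966500
step 2 [2y] swap r/1=146/6409: DF=(1 − 146/6409·(0.966500))/(1+146/6409) = 4781/5000 ≈ 0.956200
step 3 [3y] zero: DF = P = 4711/5000 ≈ 0.942200
step 4 [4y] bond c/1=29/400: DF=(297073/250000 − 29/400·(0.966500+0.956200+0.942200))/(1+29/400) = 9143/10000 ≈ 0.914300
step 5 [5y] bond c/1=7/200: DF=(2083453/2000000 − 7/200·(0.966500+0.956200+0.942200+0.914300))/(1+7/200) = 8787/10000 ≈ 0.878700
step 6 [6y] zero: DF = P = 4311/5000 ≈ 0.862200
step 7 [7y] bond c/1=1/25: DF=(268713/250000 − 1/25·(0.966500+0.956200+0.942200+0.914300+0.878700+0.862200))/(1+1/25) = 2053/2500 ≈ 0.821200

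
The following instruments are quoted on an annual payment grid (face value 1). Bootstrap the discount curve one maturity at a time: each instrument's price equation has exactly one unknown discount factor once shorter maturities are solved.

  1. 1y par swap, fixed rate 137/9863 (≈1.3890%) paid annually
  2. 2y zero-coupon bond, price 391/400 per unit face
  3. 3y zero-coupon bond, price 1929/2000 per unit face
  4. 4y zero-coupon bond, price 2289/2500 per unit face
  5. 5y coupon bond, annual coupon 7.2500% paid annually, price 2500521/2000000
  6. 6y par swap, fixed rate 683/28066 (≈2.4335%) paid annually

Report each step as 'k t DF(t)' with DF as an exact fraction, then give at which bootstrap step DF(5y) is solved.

step 1 [1y] swap r/1=137/9863: DF=(1 − 137/9863·(0))/(1+137/9863) = 9863/10000 ≈ 0.986300
step 2 [2y] zero: DF = P = 391/400 ≈ 0.977500
step 3 [3y] zero: DF = P = 1929/2000 ≈ 0.964500
step 4 [4y] zero: DF = P = 2289/2500 ≈ 0.915600
step 5 [5y] bond c/1=29/400: DF=(2500521/2000000 − 29/400·(0.986300+0.977500+0.964500+0.915600))/(1+29/400) = 9059/10000 ≈ 0.905900
step 6 [6y] swap r/1=683/28066: DF=(1 − 683/28066·(0.986300+0.977500+0.964500+0.915600+0.905900))/(1+683/28066) = 4317/5000 ≈ 0.863400

1 1 9863/10000
2 2 391/400
3 3 1929/2000
4 4 2289/2500
5 5 9059/10000
6 6 4317/5000
DF(5y) is solved at step 5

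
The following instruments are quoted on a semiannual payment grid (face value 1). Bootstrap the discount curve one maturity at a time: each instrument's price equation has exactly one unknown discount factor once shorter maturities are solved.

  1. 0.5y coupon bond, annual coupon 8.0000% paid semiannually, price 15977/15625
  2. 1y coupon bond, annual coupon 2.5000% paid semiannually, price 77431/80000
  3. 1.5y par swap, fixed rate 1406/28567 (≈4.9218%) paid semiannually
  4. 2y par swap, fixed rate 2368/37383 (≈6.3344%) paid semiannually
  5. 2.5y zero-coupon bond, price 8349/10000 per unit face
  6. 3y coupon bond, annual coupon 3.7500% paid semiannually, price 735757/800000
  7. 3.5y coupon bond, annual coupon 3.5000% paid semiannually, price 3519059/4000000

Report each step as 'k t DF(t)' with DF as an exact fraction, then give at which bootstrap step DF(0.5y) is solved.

step 1 [0.5y] bond c/2=1/25: DF=(15977/15625 − 1/25·(0))/(1+1/25) = 1229/1250 ≈ 0.983200
step 2 [1y] bond c/2=1/80: DF=(77431/80000 − 1/80·(0.983200))/(1+1/80) = 4719/5000 ≈ 0.943800
step 3 [1.5y] swap r/2=703/28567: DF=(1 − 703/28567·(0.983200+0.943800))/(1+703/28567) = 9297/10000 ≈ 0.929700
step 4 [2y] swap r/2=1184/37383: DF=(1 − 1184/37383·(0.983200+0.943800+0.929700))/(1+1184/37383) = 551/625 ≈ 0.881600
step 5 [2.5y] zero: DF = P = 8349/10000 ≈ 0.834900
step 6 [3y] bond c/2=3/160: DF=(735757/800000 − 3/160·(0.983200+0.943800+0.929700+0.881600+0.834900))/(1+3/160) = 4093/5000 ≈ 0.818600
step 7 [3.5y] bond c/2=7/400: DF=(3519059/4000000 − 7/400·(0.983200+0.943800+0.929700+0.881600+0.834900+0.818600))/(1+7/400) = 7719/10000 ≈ 0.771900

1 1/2 1229/1250
2 1 4719/5000
3 3/2 9297/10000
4 2 551/625
5 5/2 8349/10000
6 3 4093/5000
7 7/2 7719/10000
DF(0.5y) is solved at step 1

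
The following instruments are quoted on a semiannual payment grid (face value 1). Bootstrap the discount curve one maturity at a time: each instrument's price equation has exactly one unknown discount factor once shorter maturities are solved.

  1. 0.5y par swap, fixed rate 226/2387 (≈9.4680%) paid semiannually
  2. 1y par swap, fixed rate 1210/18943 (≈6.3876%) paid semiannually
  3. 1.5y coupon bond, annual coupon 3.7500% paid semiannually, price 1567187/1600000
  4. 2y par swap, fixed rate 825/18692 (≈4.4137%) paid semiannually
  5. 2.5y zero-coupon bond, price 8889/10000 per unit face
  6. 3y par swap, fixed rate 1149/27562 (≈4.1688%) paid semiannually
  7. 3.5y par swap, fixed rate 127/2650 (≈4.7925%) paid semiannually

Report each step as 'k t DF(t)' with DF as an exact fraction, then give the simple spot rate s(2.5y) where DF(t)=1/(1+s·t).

step 1 [0.5y] swap r/2=113/2387: DF=(1 − 113/2387·(0))/(1+113/2387) = 2387/2500 ≈ 0.954800
step 2 [1y] swap r/2=605/18943: DF=(1 − 605/18943·(0.954800))/(1+605/18943) = 1879/2000 ≈ 0.939500
step 3 [1.5y] bond c/2=3/160: DF=(1567187/1600000 − 3/160·(0.954800+0.939500))/(1+3/160) = 4633/5000 ≈ 0.926600
step 4 [2y] swap r/2=825/37384: DF=(1 − 825/37384·(0.954800+0.939500+0.926600))/(1+825/37384) = 367/400 ≈ 0.917500
step 5 [2.5y] zero: DF = P = 8889/10000 ≈ 0.888900
step 6 [3y] swap r/2=1149/55124: DF=(1 − 1149/55124·(0.954800+0.939500+0.926600+0.917500+0.888900))/(1+1149/55124) = 8851/10000 ≈ 0.885100
step 7 [3.5y] swap r/2=127/5300: DF=(1 − 127/5300·(0.954800+0.939500+0.926600+0.917500+0.888900+0.885100))/(1+127/5300) = 2119/2500 ≈ 0.847600

1 1/2 2387/2500
2 1 1879/2000
3 3/2 4633/5000
4 2 367/400
5 5/2 8889/10000
6 3 8851/10000
7 7/2 2119/2500
s(2.5y) = (1/(8889/10000) − 1)/(5/2) = 2222/44445 ≈ 4.9994%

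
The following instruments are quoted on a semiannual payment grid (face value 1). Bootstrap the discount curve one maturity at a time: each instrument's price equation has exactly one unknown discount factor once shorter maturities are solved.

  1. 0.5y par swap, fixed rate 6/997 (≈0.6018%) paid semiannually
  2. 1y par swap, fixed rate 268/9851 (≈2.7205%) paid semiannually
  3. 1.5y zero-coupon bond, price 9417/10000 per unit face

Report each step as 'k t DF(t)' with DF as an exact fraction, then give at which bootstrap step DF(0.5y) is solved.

1 1/2 997/1000
2 1 2433/2500
3 3/2 9417/10000
DF(0.5y) is solved at step 1

step 1 [0.5y] swap r/2=3/997: DF=(1 − 3/997·(0))/(1+3/997) = 997/1000 ≈ 0.997000
step 2 [1y] swap r/2=134/9851: DF=(1 − 134/9851·(0.997000))/(1+134/9851) = 2433/2500 ≈ 0.973200
step 3 [1.5y] zero: DF = P = 9417/10000 ≈ 0.941700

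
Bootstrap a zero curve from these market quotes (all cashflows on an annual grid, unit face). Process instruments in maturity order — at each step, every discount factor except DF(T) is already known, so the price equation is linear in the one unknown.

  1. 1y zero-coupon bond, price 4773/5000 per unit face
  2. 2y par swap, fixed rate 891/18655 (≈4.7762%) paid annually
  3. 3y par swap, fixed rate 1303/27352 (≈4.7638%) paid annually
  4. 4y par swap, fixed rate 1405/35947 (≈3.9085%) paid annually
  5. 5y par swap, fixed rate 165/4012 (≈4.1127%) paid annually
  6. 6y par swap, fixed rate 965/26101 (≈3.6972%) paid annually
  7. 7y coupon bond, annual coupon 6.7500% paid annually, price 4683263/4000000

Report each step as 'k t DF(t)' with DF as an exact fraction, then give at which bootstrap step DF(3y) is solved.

step 1 [1y] zero: DF = P = 4773/5000 ≈ 0.954600
step 2 [2y] swap r/1=891/18655: DF=(1 − 891/18655·(0.954600))/(1+891/18655) = 9109/10000 ≈ 0.910900
step 3 [3y] swap r/1=1303/27352: DF=(1 − 1303/27352·(0.954600+0.910900))/(1+1303/27352) = 8697/10000 ≈ 0.869700
step 4 [4y] swap r/1=1405/35947: DF=(1 − 1405/35947·(0.954600+0.910900+0.869700))/(1+1405/35947) = 1719/2000 ≈ 0.859500
step 5 [5y] swap r/1=165/4012: DF=(1 − 165/4012·(0.954600+0.910900+0.869700+0.859500))/(1+165/4012) = 1637/2000 ≈ 0.818500
step 6 [6y] swap r/1=965/26101: DF=(1 − 965/26101·(0.954600+0.910900+0.869700+0.859500+0.818500))/(1+965/26101) = 807/1000 ≈ 0.807000
step 7 [7y] bond c/1=27/400: DF=(4683263/4000000 − 27/400·(0.954600+0.910900+0.869700+0.859500+0.818500+0.807000))/(1+27/400) = 7667/10000 ≈ 0.766700

1 1 4773/5000
2 2 9109/10000
3 3 8697/10000
4 4 1719/2000
5 5 1637/2000
6 6 807/1000
7 7 7667/10000
DF(3y) is solved at step 3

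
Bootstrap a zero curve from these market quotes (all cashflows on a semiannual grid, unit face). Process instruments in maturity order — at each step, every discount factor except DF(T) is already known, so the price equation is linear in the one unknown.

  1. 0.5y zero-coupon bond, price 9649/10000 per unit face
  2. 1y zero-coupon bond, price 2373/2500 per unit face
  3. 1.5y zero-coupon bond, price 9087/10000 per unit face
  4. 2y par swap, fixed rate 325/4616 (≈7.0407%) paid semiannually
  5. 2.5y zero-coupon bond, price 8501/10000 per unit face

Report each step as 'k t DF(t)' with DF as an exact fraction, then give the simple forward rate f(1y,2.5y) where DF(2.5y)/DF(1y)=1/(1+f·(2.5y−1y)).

step 1 [0.5y] zero: DF = P = 9649/10000 ≈ 0.964900
step 2 [1y] zero: DF = P = 2373/2500 ≈ 0.949200
step 3 [1.5y] zero: DF = P = 9087/10000 ≈ 0.908700
step 4 [2y] swap r/2=325/9232: DF=(1 − 325/9232·(0.964900+0.949200+0.908700))/(1+325/9232) = 87/100 ≈ 0.870000
step 5 [2.5y] zero: DF = P = 8501/10000 ≈ 0.850100

1 1/2 9649/10000
2 1 2373/2500
3 3/2 9087/10000
4 2 87/100
5 5/2 8501/10000
f(1y,2.5y) = ((2373/2500)/(8501/10000) − 1)/(3/2) = 1982/25503 ≈ 7.7716%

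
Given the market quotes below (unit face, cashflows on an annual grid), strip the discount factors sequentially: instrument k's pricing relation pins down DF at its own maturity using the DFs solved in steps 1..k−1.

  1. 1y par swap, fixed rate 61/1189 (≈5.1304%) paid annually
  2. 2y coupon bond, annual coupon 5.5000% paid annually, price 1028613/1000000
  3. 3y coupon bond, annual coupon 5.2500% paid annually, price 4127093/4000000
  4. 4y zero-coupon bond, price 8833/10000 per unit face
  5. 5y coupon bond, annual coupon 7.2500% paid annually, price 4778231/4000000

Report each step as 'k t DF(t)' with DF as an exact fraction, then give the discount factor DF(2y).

step 1 [1y] swap r/1=61/1189: DF=(1 − 61/1189·(0))/(1+61/1189) = 1189/1250 ≈ 0.951200
step 2 [2y] bond c/1=11/200: DF=(1028613/1000000 − 11/200·(0.951200))/(1+11/200) = 4627/5000 ≈ 0.925400
step 3 [3y] bond c/1=21/400: DF=(4127093/4000000 − 21/400·(0.951200+0.925400))/(1+21/400) = 8867/10000 ≈ 0.886700
step 4 [4y] zero: DF = P = 8833/10000 ≈ 0.883300
step 5 [5y] bond c/1=29/400: DF=(4778231/4000000 − 29/400·(0.951200+0.925400+0.886700+0.883300))/(1+29/400) = 8673/10000 ≈ 0.867300

1 1 1189/1250
2 2 4627/5000
3 3 8867/10000
4 4 8833/10000
5 5 8673/10000
DF(2y) = 4627/5000 ≈ 0.925400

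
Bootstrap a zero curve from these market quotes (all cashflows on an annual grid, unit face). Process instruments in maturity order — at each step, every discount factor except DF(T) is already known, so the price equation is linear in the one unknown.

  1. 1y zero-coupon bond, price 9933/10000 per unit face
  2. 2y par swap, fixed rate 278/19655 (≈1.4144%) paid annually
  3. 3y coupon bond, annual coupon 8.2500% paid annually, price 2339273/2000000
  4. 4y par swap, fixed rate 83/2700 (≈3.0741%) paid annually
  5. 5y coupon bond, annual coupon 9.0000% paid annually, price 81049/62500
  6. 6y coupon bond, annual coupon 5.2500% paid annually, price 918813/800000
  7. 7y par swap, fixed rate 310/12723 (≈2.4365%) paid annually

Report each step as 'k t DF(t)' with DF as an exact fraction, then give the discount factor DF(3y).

step 1 [1y] zero: DF = P = 9933/10000 ≈ 0.993300
step 2 [2y] swap r/1=278/19655: DF=(1 − 278/19655·(0.993300))/(1+278/19655) = 4861/5000 ≈ 0.972200
step 3 [3y] bond c/1=33/400: DF=(2339273/2000000 − 33/400·(0.993300+0.972200))/(1+33/400) = 9307/10000 ≈ 0.930700
step 4 [4y] swap r/1=83/2700: DF=(1 − 83/2700·(0.993300+0.972200+0.930700))/(1+83/2700) = 4419/5000 ≈ 0.883800
step 5 [5y] bond c/1=9/100: DF=(81049/62500 − 9/100·(0.993300+0.972200+0.930700+0.883800))/(1+9/100) = 1097/1250 ≈ 0.877600
step 6 [6y] bond c/1=21/400: DF=(918813/800000 − 21/400·(0.993300+0.972200+0.930700+0.883800+0.877600))/(1+21/400) = 8589/10000 ≈ 0.858900
step 7 [7y] swap r/1=310/12723: DF=(1 − 310/12723·(0.993300+0.972200+0.930700+0.883800+0.877600+0.858900))/(1+310/12723) = 169/200 ≈ 0.845000

1 1 9933/10000
2 2 4861/5000
3 3 9307/10000
4 4 4419/5000
5 5 1097/1250
6 6 8589/10000
7 7 169/200
DF(3y) = 9307/10000 ≈ 0.930700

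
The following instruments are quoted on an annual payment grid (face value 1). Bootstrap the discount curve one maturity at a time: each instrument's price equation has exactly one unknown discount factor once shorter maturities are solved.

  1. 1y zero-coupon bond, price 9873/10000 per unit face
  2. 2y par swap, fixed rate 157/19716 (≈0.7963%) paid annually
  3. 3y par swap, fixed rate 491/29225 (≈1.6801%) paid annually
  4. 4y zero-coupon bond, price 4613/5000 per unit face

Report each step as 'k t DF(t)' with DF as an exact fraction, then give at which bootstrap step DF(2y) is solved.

1 1 9873/10000
2 2 9843/10000
3 3 9509/10000
4 4 4613/5000
DF(2y) is solved at step 2

step 1 [1y] zero: DF = P = 9873/10000 ≈ 0.987300
step 2 [2y] swap r/1=157/19716: DF=(1 − 157/19716·(0.987300))/(1+157/19716) = 9843/10000 ≈ 0.984300
step 3 [3y] swap r/1=491/29225: DF=(1 − 491/29225·(0.987300+0.984300))/(1+491/29225) = 9509/10000 ≈ 0.950900
step 4 [4y] zero: DF = P = 4613/5000 ≈ 0.922600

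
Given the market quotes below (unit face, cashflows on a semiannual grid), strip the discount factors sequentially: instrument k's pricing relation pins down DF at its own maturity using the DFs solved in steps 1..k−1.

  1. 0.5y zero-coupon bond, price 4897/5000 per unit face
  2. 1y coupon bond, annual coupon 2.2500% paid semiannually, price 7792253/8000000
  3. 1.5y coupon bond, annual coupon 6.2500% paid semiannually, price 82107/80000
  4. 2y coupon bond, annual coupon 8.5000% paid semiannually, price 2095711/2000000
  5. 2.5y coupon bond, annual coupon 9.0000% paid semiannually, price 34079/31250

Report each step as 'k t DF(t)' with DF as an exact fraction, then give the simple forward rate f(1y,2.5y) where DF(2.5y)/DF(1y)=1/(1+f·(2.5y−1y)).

step 1 [0.5y] zero: DF = P = 4897/5000 ≈ 0.979400
step 2 [1y] bond c/2=9/800: DF=(7792253/8000000 − 9/800·(0.979400))/(1+9/800) = 9523/10000 ≈ 0.952300
step 3 [1.5y] bond c/2=1/32: DF=(82107/80000 − 1/32·(0.979400+0.952300))/(1+1/32) = 9367/10000 ≈ 0.936700
step 4 [2y] bond c/2=17/400: DF=(2095711/2000000 − 17/400·(0.979400+0.952300+0.936700))/(1+17/400) = 4441/5000 ≈ 0.888200
step 5 [2.5y] bond c/2=9/200: DF=(34079/31250 − 9/200·(0.979400+0.952300+0.936700+0.888200))/(1+9/200) = 4409/5000 ≈ 0.881800

1 1/2 4897/5000
2 1 9523/10000
3 3/2 9367/10000
4 2 4441/5000
5 5/2 4409/5000
f(1y,2.5y) = ((9523/10000)/(4409/5000) − 1)/(3/2) = 235/4409 ≈ 5.3300%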